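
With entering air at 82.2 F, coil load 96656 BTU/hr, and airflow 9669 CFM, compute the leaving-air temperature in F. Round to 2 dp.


dT = 96656/(1.08*9669) = 9.2560
T_leave = 82.2 - 9.2560 = 72.94 F

72.94 F


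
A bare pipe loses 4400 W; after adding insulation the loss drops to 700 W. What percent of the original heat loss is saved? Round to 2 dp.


Savings = ((4400-700)/4400)*100 = 84.09 %

84.09 %


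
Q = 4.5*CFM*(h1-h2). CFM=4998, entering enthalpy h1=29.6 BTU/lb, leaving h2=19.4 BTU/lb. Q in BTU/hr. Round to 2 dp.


Q = 4.5 * 4998 * (29.6 - 19.4) = 229408.20 BTU/hr

229408.20 BTU/hr


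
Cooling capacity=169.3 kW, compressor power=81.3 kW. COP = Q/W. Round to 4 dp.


COP = 169.3 / 81.3 = 2.0824

2.0824


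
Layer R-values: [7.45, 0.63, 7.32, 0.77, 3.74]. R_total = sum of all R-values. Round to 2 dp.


R_total = 7.45 + 0.63 + 7.32 + 0.77 + 3.74 = 19.91

19.91


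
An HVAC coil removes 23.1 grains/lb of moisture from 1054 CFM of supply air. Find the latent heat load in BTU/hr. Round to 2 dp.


Q = 0.68 * 1054 * 23.1 = 16556.23 BTU/hr

16556.23 BTU/hr


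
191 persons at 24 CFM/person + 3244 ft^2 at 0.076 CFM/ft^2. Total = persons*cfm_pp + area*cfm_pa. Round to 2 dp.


Total = 191*24 + 3244*0.076 = 4830.54 CFM

4830.54 CFM


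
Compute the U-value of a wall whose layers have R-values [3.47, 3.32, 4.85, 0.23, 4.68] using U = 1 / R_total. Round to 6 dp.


R_total = 3.47 + 3.32 + 4.85 + 0.23 + 4.68 = 16.55
U = 1/16.55 = 0.060423

0.060423


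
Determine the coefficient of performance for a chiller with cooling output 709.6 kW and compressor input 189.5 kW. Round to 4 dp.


COP = 709.6 / 189.5 = 3.7446

3.7446


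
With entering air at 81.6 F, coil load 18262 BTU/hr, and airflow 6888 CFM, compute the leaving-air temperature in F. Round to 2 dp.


dT = 18262/(1.08*6888) = 2.4549
T_leave = 81.6 - 2.4549 = 79.15 F

79.15 F


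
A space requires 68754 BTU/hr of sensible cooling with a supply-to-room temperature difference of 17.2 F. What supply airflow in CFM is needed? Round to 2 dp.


CFM = 68754 / (1.08 * 17.2) = 3701.23

3701.23 CFM


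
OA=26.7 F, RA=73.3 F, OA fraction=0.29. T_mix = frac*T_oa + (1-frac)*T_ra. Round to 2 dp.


T_mix = 0.29*26.7 + 0.71*73.3 = 59.79 F

59.79 F


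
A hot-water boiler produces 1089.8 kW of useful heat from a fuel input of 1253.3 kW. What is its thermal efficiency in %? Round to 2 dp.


eta = (1089.8/1253.3)*100 = 86.95 %

86.95 %


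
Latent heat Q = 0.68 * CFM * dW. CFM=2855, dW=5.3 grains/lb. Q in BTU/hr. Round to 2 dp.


Q = 0.68 * 2855 * 5.3 = 10289.42 BTU/hr

10289.42 BTU/hr


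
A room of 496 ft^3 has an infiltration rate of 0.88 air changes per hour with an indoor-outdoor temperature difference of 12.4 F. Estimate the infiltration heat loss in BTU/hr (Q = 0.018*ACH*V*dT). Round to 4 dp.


Q = 0.018 * 0.88 * 496 * 12.4 = 97.4223 BTU/hr

97.4223 BTU/hr


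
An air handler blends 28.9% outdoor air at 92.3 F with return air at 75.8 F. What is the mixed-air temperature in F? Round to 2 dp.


T_mix = 75.8 + (28.9/100)*(92.3-75.8) = 80.57 F

80.57 F


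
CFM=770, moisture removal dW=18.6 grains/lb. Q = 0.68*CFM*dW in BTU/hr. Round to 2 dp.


Q = 0.68 * 770 * 18.6 = 9738.96 BTU/hr

9738.96 BTU/hr


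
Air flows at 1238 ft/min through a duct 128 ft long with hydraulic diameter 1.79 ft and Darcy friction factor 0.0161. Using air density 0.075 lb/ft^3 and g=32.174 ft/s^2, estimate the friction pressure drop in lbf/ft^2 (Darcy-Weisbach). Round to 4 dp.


v_fps = 1238/60 = 20.6333 ft/s
dp = 0.0161*(128/1.79)*0.075*20.6333^2/(2*32.174) = 0.5713 lbf/ft^2

0.5713 lbf/ft^2


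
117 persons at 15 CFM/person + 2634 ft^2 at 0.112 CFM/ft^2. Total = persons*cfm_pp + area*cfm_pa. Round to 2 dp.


Total = 117*15 + 2634*0.112 = 2050.01 CFM

2050.01 CFM


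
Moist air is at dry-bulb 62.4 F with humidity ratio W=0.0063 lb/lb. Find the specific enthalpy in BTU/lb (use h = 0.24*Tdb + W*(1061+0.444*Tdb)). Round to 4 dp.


h = 0.24*62.4 + 0.0063*(1061+0.444*62.4) = 21.8348 BTU/lb

21.8348 BTU/lb


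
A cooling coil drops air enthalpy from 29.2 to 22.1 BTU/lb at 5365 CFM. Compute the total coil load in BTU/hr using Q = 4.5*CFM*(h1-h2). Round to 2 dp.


Q = 4.5 * 5365 * (29.2 - 22.1) = 171411.75 BTU/hr

171411.75 BTU/hr


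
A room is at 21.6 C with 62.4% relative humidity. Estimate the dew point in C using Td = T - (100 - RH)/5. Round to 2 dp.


Td = 21.6 - (100-62.4)/5 = 14.08 C

14.08 C


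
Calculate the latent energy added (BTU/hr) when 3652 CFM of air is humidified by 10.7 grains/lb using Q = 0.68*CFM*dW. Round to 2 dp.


Q = 0.68 * 3652 * 10.7 = 26571.95 BTU/hr

26571.95 BTU/hr


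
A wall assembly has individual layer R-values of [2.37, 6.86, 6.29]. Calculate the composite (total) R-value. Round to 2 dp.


R_total = 2.37 + 6.86 + 6.29 = 15.52

15.52


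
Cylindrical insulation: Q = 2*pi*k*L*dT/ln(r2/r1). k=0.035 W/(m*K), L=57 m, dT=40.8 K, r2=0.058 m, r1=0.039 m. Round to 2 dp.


Q = 2*pi*0.035*57*40.8/ln(0.058/0.039) = 1288.61 W

1288.61 W


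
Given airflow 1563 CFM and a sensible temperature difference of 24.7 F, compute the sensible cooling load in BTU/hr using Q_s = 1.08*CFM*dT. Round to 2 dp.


Q = 1.08 * 1563 * 24.7 = 41694.59 BTU/hr

41694.59 BTU/hr


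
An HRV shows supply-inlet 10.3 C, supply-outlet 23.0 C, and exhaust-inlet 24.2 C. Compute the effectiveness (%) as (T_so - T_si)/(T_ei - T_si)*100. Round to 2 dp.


eff = (23.0-10.3)/(24.2-10.3)*100 = 91.37 %

91.37 %


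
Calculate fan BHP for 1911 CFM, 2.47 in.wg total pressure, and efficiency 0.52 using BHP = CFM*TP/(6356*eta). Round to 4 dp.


BHP = 1911 * 2.47 / (6356 * 0.52) = 1.4281 hp

1.4281 hp


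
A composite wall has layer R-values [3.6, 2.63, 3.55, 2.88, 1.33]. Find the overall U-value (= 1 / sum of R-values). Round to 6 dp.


R_total = 3.6 + 2.63 + 3.55 + 2.88 + 1.33 = 13.99
U = 1/13.99 = 0.071480

0.071480


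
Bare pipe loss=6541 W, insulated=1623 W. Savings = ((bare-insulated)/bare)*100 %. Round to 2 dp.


Savings = ((6541-1623)/6541)*100 = 75.19 %

75.19 %


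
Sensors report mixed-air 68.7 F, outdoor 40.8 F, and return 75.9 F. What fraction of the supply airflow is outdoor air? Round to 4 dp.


frac = (68.7 - 75.9) / (40.8 - 75.9) = 0.2051

0.2051


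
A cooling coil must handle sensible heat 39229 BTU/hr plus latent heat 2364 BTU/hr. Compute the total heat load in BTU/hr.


Qt = 39229 + 2364 = 41593 BTU/hr

41593 BTU/hr


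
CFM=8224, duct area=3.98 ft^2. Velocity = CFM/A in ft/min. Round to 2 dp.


V = 8224 / 3.98 = 2066.33 ft/min

2066.33 ft/min


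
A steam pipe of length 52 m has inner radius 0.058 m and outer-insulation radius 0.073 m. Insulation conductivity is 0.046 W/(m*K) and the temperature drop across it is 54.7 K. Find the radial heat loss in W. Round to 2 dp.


Q = 2*pi*0.046*52*54.7/ln(0.073/0.058) = 3574.12 W

3574.12 W


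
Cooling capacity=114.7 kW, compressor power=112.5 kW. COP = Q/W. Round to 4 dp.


COP = 114.7 / 112.5 = 1.0196

1.0196


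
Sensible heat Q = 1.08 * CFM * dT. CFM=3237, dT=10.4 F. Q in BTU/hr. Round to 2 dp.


Q = 1.08 * 3237 * 10.4 = 36357.98 BTU/hr

36357.98 BTU/hr


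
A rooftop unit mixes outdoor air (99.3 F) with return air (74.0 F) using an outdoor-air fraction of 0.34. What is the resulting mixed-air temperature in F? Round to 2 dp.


T_mix = 0.34*99.3 + 0.66*74.0 = 82.60 F

82.60 F


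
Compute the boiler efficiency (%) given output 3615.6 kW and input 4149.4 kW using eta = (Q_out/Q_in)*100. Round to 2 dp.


eta = (3615.6/4149.4)*100 = 87.14 %

87.14 %


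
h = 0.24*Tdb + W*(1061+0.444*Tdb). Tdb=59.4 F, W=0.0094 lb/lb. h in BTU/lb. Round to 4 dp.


h = 0.24*59.4 + 0.0094*(1061+0.444*59.4) = 24.4773 BTU/lb

24.4773 BTU/lb


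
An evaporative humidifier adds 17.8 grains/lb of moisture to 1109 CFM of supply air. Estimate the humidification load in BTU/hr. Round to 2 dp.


Q = 0.68 * 1109 * 17.8 = 13423.34 BTU/hr

13423.34 BTU/hr


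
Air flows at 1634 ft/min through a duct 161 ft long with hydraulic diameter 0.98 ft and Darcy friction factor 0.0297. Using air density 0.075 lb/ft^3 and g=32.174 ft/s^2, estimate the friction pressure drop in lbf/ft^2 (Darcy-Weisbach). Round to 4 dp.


v_fps = 1634/60 = 27.2333 ft/s
dp = 0.0297*(161/0.98)*0.075*27.2333^2/(2*32.174) = 4.2178 lbf/ft^2

4.2178 lbf/ft^2


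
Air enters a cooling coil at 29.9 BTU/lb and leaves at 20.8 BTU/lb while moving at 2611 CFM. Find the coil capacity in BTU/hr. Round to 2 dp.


Q = 4.5 * 2611 * (29.9 - 20.8) = 106920.45 BTU/hr

106920.45 BTU/hr


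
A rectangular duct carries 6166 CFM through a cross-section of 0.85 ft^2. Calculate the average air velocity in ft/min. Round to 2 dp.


V = 6166 / 0.85 = 7254.12 ft/min

7254.12 ft/min


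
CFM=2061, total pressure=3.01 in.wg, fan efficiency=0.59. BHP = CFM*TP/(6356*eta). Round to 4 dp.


BHP = 2061 * 3.01 / (6356 * 0.59) = 1.6543 hp

1.6543 hp


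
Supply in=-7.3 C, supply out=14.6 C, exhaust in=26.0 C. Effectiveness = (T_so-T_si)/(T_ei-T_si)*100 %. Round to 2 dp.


eff = (14.6-(-7.3))/(26.0-(-7.3))*100 = 65.77 %

65.77 %


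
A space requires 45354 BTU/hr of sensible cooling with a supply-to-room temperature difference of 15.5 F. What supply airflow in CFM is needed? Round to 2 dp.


CFM = 45354 / (1.08 * 15.5) = 2709.32

2709.32 CFM


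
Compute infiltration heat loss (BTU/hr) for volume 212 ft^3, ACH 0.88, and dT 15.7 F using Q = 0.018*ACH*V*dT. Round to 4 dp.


Q = 0.018 * 0.88 * 212 * 15.7 = 52.7219 BTU/hr

52.7219 BTU/hr


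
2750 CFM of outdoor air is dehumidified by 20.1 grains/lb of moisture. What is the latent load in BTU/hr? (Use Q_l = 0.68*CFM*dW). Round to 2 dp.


Q = 0.68 * 2750 * 20.1 = 37587.00 BTU/hr

37587.00 BTU/hr


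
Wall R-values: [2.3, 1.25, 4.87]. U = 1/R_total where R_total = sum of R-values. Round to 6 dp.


R_total = 2.3 + 1.25 + 4.87 = 8.42
U = 1/8.42 = 0.118765

0.118765


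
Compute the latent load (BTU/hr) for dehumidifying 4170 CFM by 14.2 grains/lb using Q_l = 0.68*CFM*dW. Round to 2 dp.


Q = 0.68 * 4170 * 14.2 = 40265.52 BTU/hr

40265.52 BTU/hr


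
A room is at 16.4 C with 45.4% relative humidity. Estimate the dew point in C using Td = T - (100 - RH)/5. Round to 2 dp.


Td = 16.4 - (100-45.4)/5 = 5.48 C

5.48 C


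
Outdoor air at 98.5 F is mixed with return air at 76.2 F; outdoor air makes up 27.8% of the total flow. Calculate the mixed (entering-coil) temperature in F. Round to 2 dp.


T_mix = 76.2 + (27.8/100)*(98.5-76.2) = 82.40 F

82.40 F


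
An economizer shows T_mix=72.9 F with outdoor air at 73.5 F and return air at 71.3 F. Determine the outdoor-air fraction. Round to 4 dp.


frac = (72.9 - 71.3) / (73.5 - 71.3) = 0.7273

0.7273


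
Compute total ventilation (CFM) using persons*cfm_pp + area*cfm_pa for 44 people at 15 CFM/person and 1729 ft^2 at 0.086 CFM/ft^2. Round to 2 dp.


Total = 44*15 + 1729*0.086 = 808.69 CFM

808.69 CFM


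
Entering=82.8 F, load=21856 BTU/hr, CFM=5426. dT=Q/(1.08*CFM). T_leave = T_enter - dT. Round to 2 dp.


dT = 21856/(1.08*5426) = 3.7296
T_leave = 82.8 - 3.7296 = 79.07 F

79.07 F


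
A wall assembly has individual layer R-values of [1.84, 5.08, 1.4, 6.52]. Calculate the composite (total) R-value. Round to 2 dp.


R_total = 1.84 + 5.08 + 1.4 + 6.52 = 14.84

14.84


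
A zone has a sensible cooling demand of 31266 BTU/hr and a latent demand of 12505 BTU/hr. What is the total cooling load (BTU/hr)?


Qt = 31266 + 12505 = 43771 BTU/hr

43771 BTU/hr


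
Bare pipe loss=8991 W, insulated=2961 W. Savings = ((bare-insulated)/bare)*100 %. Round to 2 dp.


Savings = ((8991-2961)/8991)*100 = 67.07 %

67.07 %


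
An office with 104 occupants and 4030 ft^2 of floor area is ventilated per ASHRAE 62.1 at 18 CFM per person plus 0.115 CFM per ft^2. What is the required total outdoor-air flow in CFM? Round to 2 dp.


Total = 104*18 + 4030*0.115 = 2335.45 CFM

2335.45 CFM


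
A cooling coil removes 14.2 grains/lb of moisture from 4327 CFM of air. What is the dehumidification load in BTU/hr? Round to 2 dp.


Q = 0.68 * 4327 * 14.2 = 41781.51 BTU/hr

41781.51 BTU/hr


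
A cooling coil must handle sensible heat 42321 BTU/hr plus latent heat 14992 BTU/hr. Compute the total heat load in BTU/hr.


Qt = 42321 + 14992 = 57313 BTU/hr

57313 BTU/hr


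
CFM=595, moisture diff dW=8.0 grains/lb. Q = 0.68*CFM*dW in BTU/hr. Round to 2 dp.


Q = 0.68 * 595 * 8.0 = 3236.80 BTU/hr

3236.80 BTU/hr


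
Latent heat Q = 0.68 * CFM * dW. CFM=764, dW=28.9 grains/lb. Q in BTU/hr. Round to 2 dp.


Q = 0.68 * 764 * 28.9 = 15014.13 BTU/hr

15014.13 BTU/hr


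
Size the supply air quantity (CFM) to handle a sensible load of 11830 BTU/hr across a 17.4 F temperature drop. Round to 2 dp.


CFM = 11830 / (1.08 * 17.4) = 629.52

629.52 CFM


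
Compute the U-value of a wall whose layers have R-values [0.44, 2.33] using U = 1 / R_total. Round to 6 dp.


R_total = 0.44 + 2.33 = 2.77
U = 1/2.77 = 0.361011

0.361011


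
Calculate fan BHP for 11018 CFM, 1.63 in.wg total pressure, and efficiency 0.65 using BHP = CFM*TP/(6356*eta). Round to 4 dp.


BHP = 11018 * 1.63 / (6356 * 0.65) = 4.3470 hp

4.3470 hp


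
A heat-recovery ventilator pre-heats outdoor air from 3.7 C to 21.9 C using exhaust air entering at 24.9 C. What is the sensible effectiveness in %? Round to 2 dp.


eff = (21.9-3.7)/(24.9-3.7)*100 = 85.85 %

85.85 %


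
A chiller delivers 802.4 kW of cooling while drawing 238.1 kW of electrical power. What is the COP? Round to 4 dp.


COP = 802.4 / 238.1 = 3.3700

3.3700


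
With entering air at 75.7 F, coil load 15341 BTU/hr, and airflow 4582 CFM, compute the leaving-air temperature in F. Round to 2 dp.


dT = 15341/(1.08*4582) = 3.1001
T_leave = 75.7 - 3.1001 = 72.60 F

72.60 F


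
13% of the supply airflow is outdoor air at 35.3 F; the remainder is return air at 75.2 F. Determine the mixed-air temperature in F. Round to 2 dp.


T_mix = 0.13*35.3 + 0.87*75.2 = 70.01 F

70.01 F


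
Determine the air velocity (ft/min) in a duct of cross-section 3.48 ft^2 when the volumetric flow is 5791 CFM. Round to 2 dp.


V = 5791 / 3.48 = 1664.08 ft/min

1664.08 ft/min


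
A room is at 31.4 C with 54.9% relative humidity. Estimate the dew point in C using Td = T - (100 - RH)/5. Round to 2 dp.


Td = 31.4 - (100-54.9)/5 = 22.38 C

22.38 C


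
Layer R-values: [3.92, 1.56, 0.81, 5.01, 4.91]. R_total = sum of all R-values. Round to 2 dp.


R_total = 3.92 + 1.56 + 0.81 + 5.01 + 4.91 = 16.21

16.21


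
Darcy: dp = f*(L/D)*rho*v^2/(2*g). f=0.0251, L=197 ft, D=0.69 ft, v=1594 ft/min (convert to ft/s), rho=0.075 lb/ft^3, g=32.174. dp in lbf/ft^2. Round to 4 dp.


v_fps = 1594/60 = 26.5667 ft/s
dp = 0.0251*(197/0.69)*0.075*26.5667^2/(2*32.174) = 5.8951 lbf/ft^2

5.8951 lbf/ft^2


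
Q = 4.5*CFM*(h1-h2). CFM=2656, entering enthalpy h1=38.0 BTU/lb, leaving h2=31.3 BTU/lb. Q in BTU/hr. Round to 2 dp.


Q = 4.5 * 2656 * (38.0 - 31.3) = 80078.40 BTU/hr

80078.40 BTU/hr


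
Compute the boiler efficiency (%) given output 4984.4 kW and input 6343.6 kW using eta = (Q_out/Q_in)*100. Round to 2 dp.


eta = (4984.4/6343.6)*100 = 78.57 %

78.57 %


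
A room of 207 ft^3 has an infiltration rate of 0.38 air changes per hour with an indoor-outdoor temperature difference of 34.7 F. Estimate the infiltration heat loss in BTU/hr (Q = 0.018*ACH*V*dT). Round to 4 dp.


Q = 0.018 * 0.38 * 207 * 34.7 = 49.1310 BTU/hr

49.1310 BTU/hr


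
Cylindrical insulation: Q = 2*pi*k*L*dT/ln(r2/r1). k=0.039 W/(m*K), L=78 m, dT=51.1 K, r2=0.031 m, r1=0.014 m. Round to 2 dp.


Q = 2*pi*0.039*78*51.1/ln(0.031/0.014) = 1228.66 W

1228.66 W


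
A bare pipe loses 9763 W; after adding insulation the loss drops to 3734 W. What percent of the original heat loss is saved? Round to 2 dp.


Savings = ((9763-3734)/9763)*100 = 61.75 %

61.75 %


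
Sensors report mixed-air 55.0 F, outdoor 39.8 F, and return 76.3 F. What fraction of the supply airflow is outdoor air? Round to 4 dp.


frac = (55.0 - 76.3) / (39.8 - 76.3) = 0.5836

0.5836


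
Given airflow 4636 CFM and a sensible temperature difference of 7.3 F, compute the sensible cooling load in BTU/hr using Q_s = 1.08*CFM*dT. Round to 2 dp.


Q = 1.08 * 4636 * 7.3 = 36550.22 BTU/hr

36550.22 BTU/hr


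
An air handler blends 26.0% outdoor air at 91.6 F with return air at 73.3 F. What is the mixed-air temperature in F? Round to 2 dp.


T_mix = 73.3 + (26.0/100)*(91.6-73.3) = 78.06 F

78.06 F


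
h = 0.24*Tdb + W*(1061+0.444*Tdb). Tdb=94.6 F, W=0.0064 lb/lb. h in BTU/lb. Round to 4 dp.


h = 0.24*94.6 + 0.0064*(1061+0.444*94.6) = 29.7632 BTU/lb

29.7632 BTU/lb


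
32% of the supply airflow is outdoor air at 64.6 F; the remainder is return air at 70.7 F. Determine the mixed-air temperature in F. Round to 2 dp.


T_mix = 0.32*64.6 + 0.68*70.7 = 68.75 F

68.75 F


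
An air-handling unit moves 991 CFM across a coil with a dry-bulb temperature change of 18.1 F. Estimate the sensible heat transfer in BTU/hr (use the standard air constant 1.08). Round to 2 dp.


Q = 1.08 * 991 * 18.1 = 19372.07 BTU/hr

19372.07 BTU/hr


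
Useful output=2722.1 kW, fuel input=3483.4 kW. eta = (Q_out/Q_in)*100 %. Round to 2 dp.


eta = (2722.1/3483.4)*100 = 78.14 %

78.14 %


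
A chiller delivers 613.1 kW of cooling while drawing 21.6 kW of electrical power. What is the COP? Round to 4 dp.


COP = 613.1 / 21.6 = 28.3843

28.3843


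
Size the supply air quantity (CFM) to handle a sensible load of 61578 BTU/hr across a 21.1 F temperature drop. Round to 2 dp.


CFM = 61578 / (1.08 * 21.1) = 2702.21

2702.21 CFM


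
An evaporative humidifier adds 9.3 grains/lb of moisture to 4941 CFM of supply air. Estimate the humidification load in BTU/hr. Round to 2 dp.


Q = 0.68 * 4941 * 9.3 = 31246.88 BTU/hr

31246.88 BTU/hr


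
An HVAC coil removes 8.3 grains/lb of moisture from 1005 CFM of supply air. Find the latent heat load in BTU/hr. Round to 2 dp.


Q = 0.68 * 1005 * 8.3 = 5672.22 BTU/hr

5672.22 BTU/hr


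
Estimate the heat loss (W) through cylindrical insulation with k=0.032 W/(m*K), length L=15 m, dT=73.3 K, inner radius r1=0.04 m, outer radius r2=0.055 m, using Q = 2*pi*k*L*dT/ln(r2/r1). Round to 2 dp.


Q = 2*pi*0.032*15*73.3/ln(0.055/0.04) = 694.19 W

694.19 W


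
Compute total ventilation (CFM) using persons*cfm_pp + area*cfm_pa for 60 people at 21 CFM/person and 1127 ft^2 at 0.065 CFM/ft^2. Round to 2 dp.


Total = 60*21 + 1127*0.065 = 1333.26 CFM

1333.26 CFM


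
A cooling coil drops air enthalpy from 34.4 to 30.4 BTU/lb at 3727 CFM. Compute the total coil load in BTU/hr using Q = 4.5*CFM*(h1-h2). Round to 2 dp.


Q = 4.5 * 3727 * (34.4 - 30.4) = 67086.00 BTU/hr

67086.00 BTU/hr


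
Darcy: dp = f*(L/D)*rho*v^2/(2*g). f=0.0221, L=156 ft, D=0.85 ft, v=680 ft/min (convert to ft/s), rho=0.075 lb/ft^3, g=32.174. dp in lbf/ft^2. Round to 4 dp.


v_fps = 680/60 = 11.3333 ft/s
dp = 0.0221*(156/0.85)*0.075*11.3333^2/(2*32.174) = 0.6072 lbf/ft^2

0.6072 lbf/ft^2


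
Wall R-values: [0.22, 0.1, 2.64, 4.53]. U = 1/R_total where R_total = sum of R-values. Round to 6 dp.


R_total = 0.22 + 0.1 + 2.64 + 4.53 = 7.49
U = 1/7.49 = 0.133511

0.133511


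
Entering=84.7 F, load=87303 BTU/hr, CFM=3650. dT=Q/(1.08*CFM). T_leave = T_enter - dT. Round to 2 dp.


dT = 87303/(1.08*3650) = 22.1469
T_leave = 84.7 - 22.1469 = 62.55 F

62.55 F


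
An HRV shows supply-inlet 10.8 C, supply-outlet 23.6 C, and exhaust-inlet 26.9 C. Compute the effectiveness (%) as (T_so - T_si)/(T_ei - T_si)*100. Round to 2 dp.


eff = (23.6-10.8)/(26.9-10.8)*100 = 79.50 %

79.50 %


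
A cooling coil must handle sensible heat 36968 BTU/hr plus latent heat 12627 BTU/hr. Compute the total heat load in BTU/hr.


Qt = 36968 + 12627 = 49595 BTU/hr

49595 BTU/hr


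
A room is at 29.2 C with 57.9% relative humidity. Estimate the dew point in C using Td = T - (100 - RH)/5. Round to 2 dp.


Td = 29.2 - (100-57.9)/5 = 20.78 C

20.78 C


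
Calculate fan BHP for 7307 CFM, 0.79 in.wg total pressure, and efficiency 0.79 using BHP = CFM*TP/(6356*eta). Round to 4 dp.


BHP = 7307 * 0.79 / (6356 * 0.79) = 1.1496 hp

1.1496 hp


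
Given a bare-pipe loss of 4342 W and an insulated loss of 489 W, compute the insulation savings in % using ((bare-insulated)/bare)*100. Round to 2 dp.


Savings = ((4342-489)/4342)*100 = 88.74 %

88.74 %


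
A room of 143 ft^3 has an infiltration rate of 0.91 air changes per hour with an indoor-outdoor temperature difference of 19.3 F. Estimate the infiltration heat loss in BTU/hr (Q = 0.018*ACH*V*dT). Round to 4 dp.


Q = 0.018 * 0.91 * 143 * 19.3 = 45.2072 BTU/hr

45.2072 BTU/hr


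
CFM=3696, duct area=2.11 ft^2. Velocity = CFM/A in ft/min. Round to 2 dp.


V = 3696 / 2.11 = 1751.66 ft/min

1751.66 ft/min


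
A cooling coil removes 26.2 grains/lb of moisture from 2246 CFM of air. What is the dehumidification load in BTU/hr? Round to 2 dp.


Q = 0.68 * 2246 * 26.2 = 40014.74 BTU/hr

40014.74 BTU/hr


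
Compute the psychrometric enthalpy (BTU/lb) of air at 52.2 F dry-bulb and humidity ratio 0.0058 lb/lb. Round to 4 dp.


h = 0.24*52.2 + 0.0058*(1061+0.444*52.2) = 18.8162 BTU/lb

18.8162 BTU/lb


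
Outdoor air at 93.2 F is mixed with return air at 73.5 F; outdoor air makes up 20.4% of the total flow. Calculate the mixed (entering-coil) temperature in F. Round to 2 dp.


T_mix = 73.5 + (20.4/100)*(93.2-73.5) = 77.52 F

77.52 F


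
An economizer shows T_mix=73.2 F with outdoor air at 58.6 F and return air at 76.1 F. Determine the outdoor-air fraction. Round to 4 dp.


frac = (73.2 - 76.1) / (58.6 - 76.1) = 0.1657

0.1657


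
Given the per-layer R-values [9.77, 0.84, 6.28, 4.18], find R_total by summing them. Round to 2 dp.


R_total = 9.77 + 0.84 + 6.28 + 4.18 = 21.07

21.07


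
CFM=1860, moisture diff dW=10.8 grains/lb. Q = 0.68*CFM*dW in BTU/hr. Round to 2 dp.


Q = 0.68 * 1860 * 10.8 = 13659.84 BTU/hr

13659.84 BTU/hr


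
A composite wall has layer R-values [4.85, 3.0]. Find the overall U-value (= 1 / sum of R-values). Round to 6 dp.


R_total = 4.85 + 3.0 = 7.85
U = 1/7.85 = 0.127389

0.127389


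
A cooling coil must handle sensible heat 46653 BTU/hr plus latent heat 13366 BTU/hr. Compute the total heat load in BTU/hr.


Qt = 46653 + 13366 = 60019 BTU/hr

60019 BTU/hr


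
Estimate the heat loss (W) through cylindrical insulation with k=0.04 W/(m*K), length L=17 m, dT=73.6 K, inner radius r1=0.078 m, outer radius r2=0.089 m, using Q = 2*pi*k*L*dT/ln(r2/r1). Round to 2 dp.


Q = 2*pi*0.04*17*73.6/ln(0.089/0.078) = 2383.59 W

2383.59 W


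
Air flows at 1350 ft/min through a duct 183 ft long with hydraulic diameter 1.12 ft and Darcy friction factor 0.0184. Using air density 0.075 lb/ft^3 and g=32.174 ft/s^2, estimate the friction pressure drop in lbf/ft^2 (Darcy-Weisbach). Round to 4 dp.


v_fps = 1350/60 = 22.5 ft/s
dp = 0.0184*(183/1.12)*0.075*22.5^2/(2*32.174) = 1.7740 lbf/ft^2

1.7740 lbf/ft^2


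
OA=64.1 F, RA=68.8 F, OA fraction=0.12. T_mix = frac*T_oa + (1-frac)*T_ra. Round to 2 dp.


T_mix = 0.12*64.1 + 0.88*68.8 = 68.24 F

68.24 F


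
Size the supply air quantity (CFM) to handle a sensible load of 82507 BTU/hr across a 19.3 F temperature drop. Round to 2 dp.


CFM = 82507 / (1.08 * 19.3) = 3958.31

3958.31 CFM


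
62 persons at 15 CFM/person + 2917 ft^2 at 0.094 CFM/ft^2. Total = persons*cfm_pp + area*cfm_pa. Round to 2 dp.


Total = 62*15 + 2917*0.094 = 1204.20 CFM

1204.20 CFM


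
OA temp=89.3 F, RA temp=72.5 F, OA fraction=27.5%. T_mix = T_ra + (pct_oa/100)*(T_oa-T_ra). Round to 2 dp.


T_mix = 72.5 + (27.5/100)*(89.3-72.5) = 77.12 F

77.12 F


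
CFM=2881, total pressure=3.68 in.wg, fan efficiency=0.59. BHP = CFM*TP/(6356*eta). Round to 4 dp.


BHP = 2881 * 3.68 / (6356 * 0.59) = 2.8272 hp

2.8272 hp


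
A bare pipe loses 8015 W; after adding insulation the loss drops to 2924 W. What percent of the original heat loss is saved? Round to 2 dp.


Savings = ((8015-2924)/8015)*100 = 63.52 %

63.52 %


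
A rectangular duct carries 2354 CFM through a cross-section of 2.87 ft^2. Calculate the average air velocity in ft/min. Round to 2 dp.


V = 2354 / 2.87 = 820.21 ft/min

820.21 ft/min


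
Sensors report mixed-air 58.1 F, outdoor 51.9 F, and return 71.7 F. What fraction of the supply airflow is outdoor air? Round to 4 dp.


frac = (58.1 - 71.7) / (51.9 - 71.7) = 0.6869

0.6869


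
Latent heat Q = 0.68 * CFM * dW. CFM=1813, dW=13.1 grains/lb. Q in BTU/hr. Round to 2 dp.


Q = 0.68 * 1813 * 13.1 = 16150.20 BTU/hr

16150.20 BTU/hr


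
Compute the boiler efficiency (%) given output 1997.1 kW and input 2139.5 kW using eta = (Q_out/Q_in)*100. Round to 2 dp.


eta = (1997.1/2139.5)*100 = 93.34 %

93.34 %


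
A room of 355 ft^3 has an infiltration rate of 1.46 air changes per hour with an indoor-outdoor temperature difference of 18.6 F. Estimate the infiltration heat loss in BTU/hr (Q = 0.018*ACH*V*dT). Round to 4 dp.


Q = 0.018 * 1.46 * 355 * 18.6 = 173.5268 BTU/hr

173.5268 BTU/hr


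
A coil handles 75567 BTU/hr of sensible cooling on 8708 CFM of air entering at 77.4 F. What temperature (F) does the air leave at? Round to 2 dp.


dT = 75567/(1.08*8708) = 8.0351
T_leave = 77.4 - 8.0351 = 69.36 F

69.36 F


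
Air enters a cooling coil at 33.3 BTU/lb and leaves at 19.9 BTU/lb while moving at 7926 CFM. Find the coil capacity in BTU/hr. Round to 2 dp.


Q = 4.5 * 7926 * (33.3 - 19.9) = 477937.80 BTU/hr

477937.80 BTU/hr


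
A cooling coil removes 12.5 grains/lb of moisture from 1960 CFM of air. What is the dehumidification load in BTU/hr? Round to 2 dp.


Q = 0.68 * 1960 * 12.5 = 16660.00 BTU/hr

16660.00 BTU/hr


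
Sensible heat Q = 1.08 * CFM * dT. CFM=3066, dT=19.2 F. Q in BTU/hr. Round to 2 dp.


Q = 1.08 * 3066 * 19.2 = 63576.58 BTU/hr

63576.58 BTU/hr


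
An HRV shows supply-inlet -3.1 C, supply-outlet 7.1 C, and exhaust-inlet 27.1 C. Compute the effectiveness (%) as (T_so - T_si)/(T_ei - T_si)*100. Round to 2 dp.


eff = (7.1-(-3.1))/(27.1-(-3.1))*100 = 33.77 %

33.77 %


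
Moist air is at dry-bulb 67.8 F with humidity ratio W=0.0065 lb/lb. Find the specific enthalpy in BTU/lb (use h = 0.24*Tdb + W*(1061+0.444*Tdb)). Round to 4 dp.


h = 0.24*67.8 + 0.0065*(1061+0.444*67.8) = 23.3642 BTU/lb

23.3642 BTU/lb


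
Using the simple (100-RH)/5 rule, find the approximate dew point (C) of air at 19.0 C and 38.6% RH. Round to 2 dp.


Td = 19.0 - (100-38.6)/5 = 6.72 C

6.72 C


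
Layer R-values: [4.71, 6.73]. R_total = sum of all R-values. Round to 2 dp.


R_total = 4.71 + 6.73 = 11.44

11.44


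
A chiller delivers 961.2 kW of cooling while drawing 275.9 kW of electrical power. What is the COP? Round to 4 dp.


COP = 961.2 / 275.9 = 3.4839

3.4839


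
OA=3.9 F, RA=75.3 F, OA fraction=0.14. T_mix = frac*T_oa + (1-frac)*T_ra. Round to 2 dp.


T_mix = 0.14*3.9 + 0.86*75.3 = 65.30 F

65.30 F


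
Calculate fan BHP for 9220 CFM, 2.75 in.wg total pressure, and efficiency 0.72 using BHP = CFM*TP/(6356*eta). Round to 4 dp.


BHP = 9220 * 2.75 / (6356 * 0.72) = 5.5405 hp

5.5405 hp


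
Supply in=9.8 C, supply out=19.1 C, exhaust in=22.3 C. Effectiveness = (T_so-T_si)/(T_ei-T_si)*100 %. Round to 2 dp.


eff = (19.1-9.8)/(22.3-9.8)*100 = 74.40 %

74.40 %


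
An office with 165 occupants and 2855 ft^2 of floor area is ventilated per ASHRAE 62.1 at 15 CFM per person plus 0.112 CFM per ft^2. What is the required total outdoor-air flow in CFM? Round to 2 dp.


Total = 165*15 + 2855*0.112 = 2794.76 CFM

2794.76 CFM


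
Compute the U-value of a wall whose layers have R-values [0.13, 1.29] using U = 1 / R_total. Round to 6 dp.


R_total = 0.13 + 1.29 = 1.42
U = 1/1.42 = 0.704225

0.704225


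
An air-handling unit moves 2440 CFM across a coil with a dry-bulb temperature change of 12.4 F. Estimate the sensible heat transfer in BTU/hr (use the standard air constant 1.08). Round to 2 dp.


Q = 1.08 * 2440 * 12.4 = 32676.48 BTU/hr

32676.48 BTU/hr


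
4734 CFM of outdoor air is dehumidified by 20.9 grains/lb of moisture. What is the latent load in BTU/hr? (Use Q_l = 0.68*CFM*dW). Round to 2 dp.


Q = 0.68 * 4734 * 20.9 = 67279.61 BTU/hr

67279.61 BTU/hr


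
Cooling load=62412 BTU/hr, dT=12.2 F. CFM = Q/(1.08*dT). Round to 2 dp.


CFM = 62412 / (1.08 * 12.2) = 4736.79

4736.79 CFM


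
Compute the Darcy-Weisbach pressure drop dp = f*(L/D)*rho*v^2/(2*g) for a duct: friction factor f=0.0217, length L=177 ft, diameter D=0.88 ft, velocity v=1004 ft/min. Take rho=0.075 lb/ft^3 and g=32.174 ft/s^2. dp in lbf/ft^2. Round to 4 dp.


v_fps = 1004/60 = 16.7333 ft/s
dp = 0.0217*(177/0.88)*0.075*16.7333^2/(2*32.174) = 1.4244 lbf/ft^2

1.4244 lbf/ft^2


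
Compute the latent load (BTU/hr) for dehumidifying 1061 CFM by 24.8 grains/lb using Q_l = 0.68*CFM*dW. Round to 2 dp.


Q = 0.68 * 1061 * 24.8 = 17892.70 BTU/hr

17892.70 BTU/hr


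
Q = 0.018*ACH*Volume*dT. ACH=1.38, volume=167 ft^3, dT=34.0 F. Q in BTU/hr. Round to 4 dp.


Q = 0.018 * 1.38 * 167 * 34.0 = 141.0415 BTU/hr

141.0415 BTU/hr


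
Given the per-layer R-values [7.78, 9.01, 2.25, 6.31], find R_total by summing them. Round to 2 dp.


R_total = 7.78 + 9.01 + 2.25 + 6.31 = 25.35

25.35


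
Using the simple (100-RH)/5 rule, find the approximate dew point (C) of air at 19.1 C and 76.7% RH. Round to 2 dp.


Td = 19.1 - (100-76.7)/5 = 14.44 C

14.44 C


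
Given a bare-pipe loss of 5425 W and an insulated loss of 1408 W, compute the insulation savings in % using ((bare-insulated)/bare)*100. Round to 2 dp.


Savings = ((5425-1408)/5425)*100 = 74.05 %

74.05 %


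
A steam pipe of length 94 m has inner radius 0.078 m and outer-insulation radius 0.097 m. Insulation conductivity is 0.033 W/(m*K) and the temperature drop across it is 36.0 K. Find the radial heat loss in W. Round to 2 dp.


Q = 2*pi*0.033*94*36.0/ln(0.097/0.078) = 3218.57 W

3218.57 W


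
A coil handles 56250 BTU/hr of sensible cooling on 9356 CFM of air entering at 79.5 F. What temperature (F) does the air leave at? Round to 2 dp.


dT = 56250/(1.08*9356) = 5.5668
T_leave = 79.5 - 5.5668 = 73.93 F

73.93 F


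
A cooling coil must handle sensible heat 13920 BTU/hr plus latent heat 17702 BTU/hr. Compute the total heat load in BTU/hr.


Qt = 13920 + 17702 = 31622 BTU/hr

31622 BTU/hr


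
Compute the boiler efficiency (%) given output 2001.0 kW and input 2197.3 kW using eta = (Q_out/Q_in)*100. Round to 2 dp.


eta = (2001.0/2197.3)*100 = 91.07 %

91.07 %


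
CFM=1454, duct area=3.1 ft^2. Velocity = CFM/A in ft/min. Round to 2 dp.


V = 1454 / 3.1 = 469.03 ft/min

469.03 ft/min


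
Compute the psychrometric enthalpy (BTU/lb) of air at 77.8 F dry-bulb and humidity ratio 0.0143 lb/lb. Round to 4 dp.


h = 0.24*77.8 + 0.0143*(1061+0.444*77.8) = 34.3383 BTU/lb

34.3383 BTU/lb


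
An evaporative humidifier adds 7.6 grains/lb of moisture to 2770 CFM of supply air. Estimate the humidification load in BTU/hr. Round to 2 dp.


Q = 0.68 * 2770 * 7.6 = 14315.36 BTU/hr

14315.36 BTU/hr


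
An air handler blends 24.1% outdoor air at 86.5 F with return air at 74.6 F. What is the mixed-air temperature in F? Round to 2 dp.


T_mix = 74.6 + (24.1/100)*(86.5-74.6) = 77.47 F

77.47 F


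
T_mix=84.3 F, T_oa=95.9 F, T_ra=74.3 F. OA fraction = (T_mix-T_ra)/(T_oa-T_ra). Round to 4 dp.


frac = (84.3 - 74.3) / (95.9 - 74.3) = 0.4630

0.4630


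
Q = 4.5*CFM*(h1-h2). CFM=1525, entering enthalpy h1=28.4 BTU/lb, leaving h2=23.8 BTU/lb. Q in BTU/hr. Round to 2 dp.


Q = 4.5 * 1525 * (28.4 - 23.8) = 31567.50 BTU/hr

31567.50 BTU/hr


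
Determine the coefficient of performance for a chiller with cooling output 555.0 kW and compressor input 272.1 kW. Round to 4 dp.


COP = 555.0 / 272.1 = 2.0397

2.0397


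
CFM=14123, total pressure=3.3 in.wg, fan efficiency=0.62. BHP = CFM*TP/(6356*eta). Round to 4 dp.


BHP = 14123 * 3.3 / (6356 * 0.62) = 11.8267 hp

11.8267 hp


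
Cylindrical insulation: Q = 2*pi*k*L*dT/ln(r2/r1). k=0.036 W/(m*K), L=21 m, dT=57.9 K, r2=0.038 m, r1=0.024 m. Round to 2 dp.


Q = 2*pi*0.036*21*57.9/ln(0.038/0.024) = 598.50 W

598.50 W


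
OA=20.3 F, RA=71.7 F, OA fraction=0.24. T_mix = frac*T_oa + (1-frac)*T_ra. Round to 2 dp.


T_mix = 0.24*20.3 + 0.76*71.7 = 59.36 F

59.36 F


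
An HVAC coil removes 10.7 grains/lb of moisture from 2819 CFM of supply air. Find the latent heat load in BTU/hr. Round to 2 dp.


Q = 0.68 * 2819 * 10.7 = 20511.04 BTU/hr

20511.04 BTU/hr


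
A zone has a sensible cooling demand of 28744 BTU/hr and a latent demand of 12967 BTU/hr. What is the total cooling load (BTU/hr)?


Qt = 28744 + 12967 = 41711 BTU/hr

41711 BTU/hr


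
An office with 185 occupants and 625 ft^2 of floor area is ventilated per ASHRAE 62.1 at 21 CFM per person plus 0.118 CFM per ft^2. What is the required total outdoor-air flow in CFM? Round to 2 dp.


Total = 185*21 + 625*0.118 = 3958.75 CFM

3958.75 CFM


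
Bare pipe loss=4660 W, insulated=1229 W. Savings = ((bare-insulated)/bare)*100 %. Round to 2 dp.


Savings = ((4660-1229)/4660)*100 = 73.63 %

73.63 %


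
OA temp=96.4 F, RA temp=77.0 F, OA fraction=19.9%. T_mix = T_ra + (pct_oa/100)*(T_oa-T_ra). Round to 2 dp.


T_mix = 77.0 + (19.9/100)*(96.4-77.0) = 80.86 F

80.86 F


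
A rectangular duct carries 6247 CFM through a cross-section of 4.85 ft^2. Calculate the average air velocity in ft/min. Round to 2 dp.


V = 6247 / 4.85 = 1288.04 ft/min

1288.04 ft/min


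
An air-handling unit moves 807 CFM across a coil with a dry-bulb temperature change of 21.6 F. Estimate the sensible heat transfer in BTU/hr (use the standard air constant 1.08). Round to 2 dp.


Q = 1.08 * 807 * 21.6 = 18825.70 BTU/hr

18825.70 BTU/hr


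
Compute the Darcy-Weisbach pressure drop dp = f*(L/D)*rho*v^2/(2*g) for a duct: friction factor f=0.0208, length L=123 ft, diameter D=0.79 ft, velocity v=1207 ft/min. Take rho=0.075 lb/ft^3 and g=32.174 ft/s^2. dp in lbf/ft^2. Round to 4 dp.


v_fps = 1207/60 = 20.1167 ft/s
dp = 0.0208*(123/0.79)*0.075*20.1167^2/(2*32.174) = 1.5275 lbf/ft^2

1.5275 lbf/ft^2


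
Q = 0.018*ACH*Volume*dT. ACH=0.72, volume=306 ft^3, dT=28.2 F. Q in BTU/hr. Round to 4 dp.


Q = 0.018 * 0.72 * 306 * 28.2 = 111.8344 BTU/hr

111.8344 BTU/hr


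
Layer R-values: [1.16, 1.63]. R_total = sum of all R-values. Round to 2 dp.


R_total = 1.16 + 1.63 = 2.79

2.79


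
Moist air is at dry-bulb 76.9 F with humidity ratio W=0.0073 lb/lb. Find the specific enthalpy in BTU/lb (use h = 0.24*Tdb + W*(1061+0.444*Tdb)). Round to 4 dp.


h = 0.24*76.9 + 0.0073*(1061+0.444*76.9) = 26.4505 BTU/lb

26.4505 BTU/lb


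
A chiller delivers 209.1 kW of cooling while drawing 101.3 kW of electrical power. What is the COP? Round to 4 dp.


COP = 209.1 / 101.3 = 2.0642

2.0642


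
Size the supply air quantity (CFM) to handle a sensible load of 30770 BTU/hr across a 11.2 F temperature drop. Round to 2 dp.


CFM = 30770 / (1.08 * 11.2) = 2543.82

2543.82 CFM


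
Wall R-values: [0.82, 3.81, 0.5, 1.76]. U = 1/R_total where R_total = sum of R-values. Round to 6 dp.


R_total = 0.82 + 3.81 + 0.5 + 1.76 = 6.89
U = 1/6.89 = 0.145138

0.145138


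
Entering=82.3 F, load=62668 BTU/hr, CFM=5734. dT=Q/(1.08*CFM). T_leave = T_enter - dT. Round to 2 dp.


dT = 62668/(1.08*5734) = 10.1196
T_leave = 82.3 - 10.1196 = 72.18 F

72.18 F


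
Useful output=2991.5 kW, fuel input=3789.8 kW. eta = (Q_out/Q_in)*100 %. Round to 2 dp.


eta = (2991.5/3789.8)*100 = 78.94 %

78.94 %


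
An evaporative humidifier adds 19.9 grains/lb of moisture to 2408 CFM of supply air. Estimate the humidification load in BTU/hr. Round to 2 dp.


Q = 0.68 * 2408 * 19.9 = 32585.06 BTU/hr

32585.06 BTU/hr


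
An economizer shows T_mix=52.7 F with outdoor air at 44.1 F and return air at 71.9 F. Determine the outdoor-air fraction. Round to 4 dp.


frac = (52.7 - 71.9) / (44.1 - 71.9) = 0.6906

0.6906


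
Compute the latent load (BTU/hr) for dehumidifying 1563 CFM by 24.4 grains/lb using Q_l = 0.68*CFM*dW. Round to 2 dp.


Q = 0.68 * 1563 * 24.4 = 25933.30 BTU/hr

25933.30 BTU/hr


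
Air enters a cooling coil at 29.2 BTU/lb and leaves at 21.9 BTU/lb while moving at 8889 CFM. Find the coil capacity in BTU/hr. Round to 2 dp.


Q = 4.5 * 8889 * (29.2 - 21.9) = 292003.65 BTU/hr

292003.65 BTU/hr


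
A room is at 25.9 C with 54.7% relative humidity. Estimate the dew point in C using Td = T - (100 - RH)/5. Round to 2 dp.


Td = 25.9 - (100-54.7)/5 = 16.84 C

16.84 C


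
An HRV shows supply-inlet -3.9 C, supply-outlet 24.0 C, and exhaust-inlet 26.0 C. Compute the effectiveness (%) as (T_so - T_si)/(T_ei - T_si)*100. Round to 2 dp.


eff = (24.0-(-3.9))/(26.0-(-3.9))*100 = 93.31 %

93.31 %


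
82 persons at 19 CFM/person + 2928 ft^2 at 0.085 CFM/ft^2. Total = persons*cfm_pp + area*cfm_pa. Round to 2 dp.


Total = 82*19 + 2928*0.085 = 1806.88 CFM

1806.88 CFM


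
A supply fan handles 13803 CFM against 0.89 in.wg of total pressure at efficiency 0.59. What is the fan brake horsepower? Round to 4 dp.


BHP = 13803 * 0.89 / (6356 * 0.59) = 3.2759 hp

3.2759 hp


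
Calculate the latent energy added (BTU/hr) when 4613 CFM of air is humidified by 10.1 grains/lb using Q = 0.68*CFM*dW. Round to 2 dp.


Q = 0.68 * 4613 * 10.1 = 31682.08 BTU/hr

31682.08 BTU/hr


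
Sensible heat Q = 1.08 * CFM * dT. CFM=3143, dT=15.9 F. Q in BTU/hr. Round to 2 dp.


Q = 1.08 * 3143 * 15.9 = 53971.60 BTU/hr

53971.60 BTU/hr


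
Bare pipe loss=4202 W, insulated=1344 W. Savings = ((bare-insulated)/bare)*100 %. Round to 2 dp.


Savings = ((4202-1344)/4202)*100 = 68.02 %

68.02 %


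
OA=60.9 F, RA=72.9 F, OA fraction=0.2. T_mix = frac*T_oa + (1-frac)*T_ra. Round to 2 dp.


T_mix = 0.2*60.9 + 0.8*72.9 = 70.50 F

70.50 F


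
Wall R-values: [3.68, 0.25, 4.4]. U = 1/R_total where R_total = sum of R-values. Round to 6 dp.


R_total = 3.68 + 0.25 + 4.4 = 8.33
U = 1/8.33 = 0.120048

0.120048


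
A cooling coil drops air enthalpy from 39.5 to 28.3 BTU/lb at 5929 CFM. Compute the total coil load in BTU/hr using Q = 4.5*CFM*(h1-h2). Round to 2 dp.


Q = 4.5 * 5929 * (39.5 - 28.3) = 298821.60 BTU/hr

298821.60 BTU/hr


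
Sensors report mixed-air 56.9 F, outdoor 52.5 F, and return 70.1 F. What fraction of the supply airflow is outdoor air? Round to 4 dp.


frac = (56.9 - 70.1) / (52.5 - 70.1) = 0.7500

0.7500


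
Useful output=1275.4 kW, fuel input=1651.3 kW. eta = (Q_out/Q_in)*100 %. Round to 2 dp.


eta = (1275.4/1651.3)*100 = 77.24 %

77.24 %


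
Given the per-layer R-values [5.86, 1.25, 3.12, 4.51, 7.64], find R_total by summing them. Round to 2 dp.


R_total = 5.86 + 1.25 + 3.12 + 4.51 + 7.64 = 22.38

22.38


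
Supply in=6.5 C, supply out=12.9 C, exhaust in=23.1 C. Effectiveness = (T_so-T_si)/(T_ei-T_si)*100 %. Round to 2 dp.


eff = (12.9-6.5)/(23.1-6.5)*100 = 38.55 %

38.55 %


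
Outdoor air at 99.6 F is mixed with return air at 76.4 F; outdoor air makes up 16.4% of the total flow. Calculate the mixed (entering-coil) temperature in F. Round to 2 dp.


T_mix = 76.4 + (16.4/100)*(99.6-76.4) = 80.20 F

80.20 F
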